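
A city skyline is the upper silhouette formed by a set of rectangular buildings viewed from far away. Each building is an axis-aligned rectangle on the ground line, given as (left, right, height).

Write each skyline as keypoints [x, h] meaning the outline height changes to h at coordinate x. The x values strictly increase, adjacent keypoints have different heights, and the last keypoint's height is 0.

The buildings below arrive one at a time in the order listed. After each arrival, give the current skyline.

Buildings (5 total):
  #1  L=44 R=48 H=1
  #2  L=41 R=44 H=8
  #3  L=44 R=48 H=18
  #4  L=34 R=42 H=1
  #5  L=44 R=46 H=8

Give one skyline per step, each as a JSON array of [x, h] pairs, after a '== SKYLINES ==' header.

== SKYLINES ==
[[44,1],[48,0]]
[[41,8],[44,1],[48,0]]
[[41,8],[44,18],[48,0]]
[[34,1],[41,8],[44,18],[48,0]]
[[34,1],[41,8],[44,18],[48,0]]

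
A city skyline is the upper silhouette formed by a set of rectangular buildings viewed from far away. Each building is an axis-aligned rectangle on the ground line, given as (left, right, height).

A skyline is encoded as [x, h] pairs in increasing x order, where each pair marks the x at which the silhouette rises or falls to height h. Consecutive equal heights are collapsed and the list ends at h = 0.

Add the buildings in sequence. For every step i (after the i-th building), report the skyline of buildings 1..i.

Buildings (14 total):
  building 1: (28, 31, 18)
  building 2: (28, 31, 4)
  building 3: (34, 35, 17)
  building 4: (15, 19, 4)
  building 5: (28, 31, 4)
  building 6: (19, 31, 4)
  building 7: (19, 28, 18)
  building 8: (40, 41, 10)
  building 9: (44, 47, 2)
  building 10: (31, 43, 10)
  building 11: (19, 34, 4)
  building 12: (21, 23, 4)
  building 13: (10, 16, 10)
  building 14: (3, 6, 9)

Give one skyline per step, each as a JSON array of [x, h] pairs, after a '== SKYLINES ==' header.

== SKYLINES ==
[[28,18],[31,0]]
[[28,18],[31,0]]
[[28,18],[31,0],[34,17],[35,0]]
[[15,4],[19,0],[28,18],[31,0],[34,17],[35,0]]
[[15,4],[19,0],[28,18],[31,0],[34,17],[35,0]]
[[15,4],[28,18],[31,0],[34,17],[35,0]]
[[15,4],[19,18],[31,0],[34,17],[35,0]]
[[15,4],[19,18],[31,0],[34,17],[35,0],[40,10],[41,0]]
[[15,4],[19,18],[31,0],[34,17],[35,0],[40,10],[41,0],[44,2],[47,0]]
[[15,4],[19,18],[31,10],[34,17],[35,10],[43,0],[44,2],[47,0]]
[[15,4],[19,18],[31,10],[34,17],[35,10],[43,0],[44,2],[47,0]]
[[15,4],[19,18],[31,10],[34,17],[35,10],[43,0],[44,2],[47,0]]
[[10,10],[16,4],[19,18],[31,10],[34,17],[35,10],[43,0],[44,2],[47,0]]
[[3,9],[6,0],[10,10],[16,4],[19,18],[31,10],[34,17],[35,10],[43,0],[44,2],[47,0]]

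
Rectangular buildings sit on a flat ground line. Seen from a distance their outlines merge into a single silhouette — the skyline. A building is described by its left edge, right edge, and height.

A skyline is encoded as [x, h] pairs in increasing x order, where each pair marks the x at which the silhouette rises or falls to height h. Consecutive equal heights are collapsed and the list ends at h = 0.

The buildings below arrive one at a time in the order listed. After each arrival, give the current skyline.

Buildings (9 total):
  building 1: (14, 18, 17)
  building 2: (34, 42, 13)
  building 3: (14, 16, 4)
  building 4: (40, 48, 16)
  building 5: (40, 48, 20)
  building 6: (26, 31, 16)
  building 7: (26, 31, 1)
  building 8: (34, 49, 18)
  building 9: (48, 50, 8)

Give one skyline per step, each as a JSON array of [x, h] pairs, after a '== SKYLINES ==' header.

== SKYLINES ==
[[14,17],[18,0]]
[[14,17],[18,0],[34,13],[42,0]]
[[14,17],[18,0],[34,13],[42,0]]
[[14,17],[18,0],[34,13],[40,16],[48,0]]
[[14,17],[18,0],[34,13],[40,20],[48,0]]
[[14,17],[18,0],[26,16],[31,0],[34,13],[40,20],[48,0]]
[[14,17],[18,0],[26,16],[31,0],[34,13],[40,20],[48,0]]
[[14,17],[18,0],[26,16],[31,0],[34,18],[40,20],[48,18],[49,0]]
[[14,17],[18,0],[26,16],[31,0],[34,18],[40,20],[48,18],[49,8],[50,0]]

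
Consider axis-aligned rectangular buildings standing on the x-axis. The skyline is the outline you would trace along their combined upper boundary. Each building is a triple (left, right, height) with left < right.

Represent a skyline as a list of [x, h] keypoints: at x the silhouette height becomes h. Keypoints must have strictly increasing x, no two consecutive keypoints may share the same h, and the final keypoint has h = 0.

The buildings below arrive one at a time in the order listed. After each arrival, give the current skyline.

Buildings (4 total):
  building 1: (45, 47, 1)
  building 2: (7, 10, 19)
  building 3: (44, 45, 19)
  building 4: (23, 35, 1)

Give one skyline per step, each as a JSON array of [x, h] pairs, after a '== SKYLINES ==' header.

== SKYLINES ==
[[45,1],[47,0]]
[[7,19],[10,0],[45,1],[47,0]]
[[7,19],[10,0],[44,19],[45,1],[47,0]]
[[7,19],[10,0],[23,1],[35,0],[44,19],[45,1],[47,0]]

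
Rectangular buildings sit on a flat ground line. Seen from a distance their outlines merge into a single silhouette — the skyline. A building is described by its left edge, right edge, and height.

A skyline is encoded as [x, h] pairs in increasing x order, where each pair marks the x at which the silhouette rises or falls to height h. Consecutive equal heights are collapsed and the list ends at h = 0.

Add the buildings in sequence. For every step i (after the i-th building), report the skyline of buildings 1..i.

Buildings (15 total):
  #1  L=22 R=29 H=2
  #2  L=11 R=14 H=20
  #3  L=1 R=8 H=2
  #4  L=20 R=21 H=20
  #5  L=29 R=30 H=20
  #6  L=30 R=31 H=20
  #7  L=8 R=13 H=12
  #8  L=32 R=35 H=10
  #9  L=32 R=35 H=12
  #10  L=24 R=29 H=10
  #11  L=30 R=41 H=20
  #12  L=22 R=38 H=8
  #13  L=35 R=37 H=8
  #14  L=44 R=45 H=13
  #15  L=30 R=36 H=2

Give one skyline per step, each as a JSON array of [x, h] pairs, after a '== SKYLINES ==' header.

== SKYLINES ==
[[22,2],[29,0]]
[[11,20],[14,0],[22,2],[29,0]]
[[1,2],[8,0],[11,20],[14,0],[22,2],[29,0]]
[[1,2],[8,0],[11,20],[14,0],[20,20],[21,0],[22,2],[29,0]]
[[1,2],[8,0],[11,20],[14,0],[20,20],[21,0],[22,2],[29,20],[30,0]]
[[1,2],[8,0],[11,20],[14,0],[20,20],[21,0],[22,2],[29,20],[31,0]]
[[1,2],[8,12],[11,20],[14,0],[20,20],[21,0],[22,2],[29,20],[31,0]]
[[1,2],[8,12],[11,20],[14,0],[20,20],[21,0],[22,2],[29,20],[31,0],[32,10],[35,0]]
[[1,2],[8,12],[11,20],[14,0],[20,20],[21,0],[22,2],[29,20],[31,0],[32,12],[35,0]]
[[1,2],[8,12],[11,20],[14,0],[20,20],[21,0],[22,2],[24,10],[29,20],[31,0],[32,12],[35,0]]
[[1,2],[8,12],[11,20],[14,0],[20,20],[21,0],[22,2],[24,10],[29,20],[41,0]]
[[1,2],[8,12],[11,20],[14,0],[20,20],[21,0],[22,8],[24,10],[29,20],[41,0]]
[[1,2],[8,12],[11,20],[14,0],[20,20],[21,0],[22,8],[24,10],[29,20],[41,0]]
[[1,2],[8,12],[11,20],[14,0],[20,20],[21,0],[22,8],[24,10],[29,20],[41,0],[44,13],[45,0]]
[[1,2],[8,12],[11,20],[14,0],[20,20],[21,0],[22,8],[24,10],[29,20],[41,0],[44,13],[45,0]]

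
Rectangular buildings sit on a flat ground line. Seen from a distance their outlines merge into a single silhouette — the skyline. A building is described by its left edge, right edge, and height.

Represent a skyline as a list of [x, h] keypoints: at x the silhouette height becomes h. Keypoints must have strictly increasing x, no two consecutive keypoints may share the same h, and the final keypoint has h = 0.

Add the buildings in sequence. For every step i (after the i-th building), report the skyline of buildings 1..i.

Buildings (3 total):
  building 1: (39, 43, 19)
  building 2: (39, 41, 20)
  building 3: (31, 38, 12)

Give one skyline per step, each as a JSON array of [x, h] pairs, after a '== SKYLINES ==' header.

== SKYLINES ==
[[39,19],[43,0]]
[[39,20],[41,19],[43,0]]
[[31,12],[38,0],[39,20],[41,19],[43,0]]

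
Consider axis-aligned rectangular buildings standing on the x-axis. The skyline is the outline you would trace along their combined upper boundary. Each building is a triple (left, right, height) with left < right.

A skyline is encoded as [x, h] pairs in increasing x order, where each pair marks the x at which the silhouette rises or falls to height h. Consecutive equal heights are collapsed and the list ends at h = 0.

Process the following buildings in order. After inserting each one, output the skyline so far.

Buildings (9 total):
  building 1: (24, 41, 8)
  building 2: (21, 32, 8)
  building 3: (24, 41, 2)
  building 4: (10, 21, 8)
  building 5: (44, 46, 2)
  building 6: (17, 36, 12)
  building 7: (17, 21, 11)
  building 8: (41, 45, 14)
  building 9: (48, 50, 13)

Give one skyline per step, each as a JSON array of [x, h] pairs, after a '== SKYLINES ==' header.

== SKYLINES ==
[[24,8],[41,0]]
[[21,8],[41,0]]
[[21,8],[41,0]]
[[10,8],[41,0]]
[[10,8],[41,0],[44,2],[46,0]]
[[10,8],[17,12],[36,8],[41,0],[44,2],[46,0]]
[[10,8],[17,12],[36,8],[41,0],[44,2],[46,0]]
[[10,8],[17,12],[36,8],[41,14],[45,2],[46,0]]
[[10,8],[17,12],[36,8],[41,14],[45,2],[46,0],[48,13],[50,0]]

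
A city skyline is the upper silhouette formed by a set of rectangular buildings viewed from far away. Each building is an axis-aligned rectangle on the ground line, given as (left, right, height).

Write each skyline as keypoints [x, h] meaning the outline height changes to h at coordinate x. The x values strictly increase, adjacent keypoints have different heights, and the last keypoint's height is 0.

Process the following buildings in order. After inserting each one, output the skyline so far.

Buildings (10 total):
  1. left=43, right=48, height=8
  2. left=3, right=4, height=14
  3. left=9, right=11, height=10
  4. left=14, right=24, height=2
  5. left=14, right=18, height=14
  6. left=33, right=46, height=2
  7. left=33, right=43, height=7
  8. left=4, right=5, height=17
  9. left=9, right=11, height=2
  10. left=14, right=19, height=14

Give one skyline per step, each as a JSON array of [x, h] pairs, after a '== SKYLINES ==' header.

== SKYLINES ==
[[43,8],[48,0]]
[[3,14],[4,0],[43,8],[48,0]]
[[3,14],[4,0],[9,10],[11,0],[43,8],[48,0]]
[[3,14],[4,0],[9,10],[11,0],[14,2],[24,0],[43,8],[48,0]]
[[3,14],[4,0],[9,10],[11,0],[14,14],[18,2],[24,0],[43,8],[48,0]]
[[3,14],[4,0],[9,10],[11,0],[14,14],[18,2],[24,0],[33,2],[43,8],[48,0]]
[[3,14],[4,0],[9,10],[11,0],[14,14],[18,2],[24,0],[33,7],[43,8],[48,0]]
[[3,14],[4,17],[5,0],[9,10],[11,0],[14,14],[18,2],[24,0],[33,7],[43,8],[48,0]]
[[3,14],[4,17],[5,0],[9,10],[11,0],[14,14],[18,2],[24,0],[33,7],[43,8],[48,0]]
[[3,14],[4,17],[5,0],[9,10],[11,0],[14,14],[19,2],[24,0],[33,7],[43,8],[48,0]]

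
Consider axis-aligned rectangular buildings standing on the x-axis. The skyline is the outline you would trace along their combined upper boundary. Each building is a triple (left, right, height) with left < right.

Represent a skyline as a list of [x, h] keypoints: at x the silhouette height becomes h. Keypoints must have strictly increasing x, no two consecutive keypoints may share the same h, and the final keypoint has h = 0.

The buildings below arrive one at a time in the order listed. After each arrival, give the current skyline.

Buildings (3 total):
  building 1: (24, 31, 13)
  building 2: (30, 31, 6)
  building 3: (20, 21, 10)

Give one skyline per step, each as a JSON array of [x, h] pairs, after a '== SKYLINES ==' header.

== SKYLINES ==
[[24,13],[31,0]]
[[24,13],[31,0]]
[[20,10],[21,0],[24,13],[31,0]]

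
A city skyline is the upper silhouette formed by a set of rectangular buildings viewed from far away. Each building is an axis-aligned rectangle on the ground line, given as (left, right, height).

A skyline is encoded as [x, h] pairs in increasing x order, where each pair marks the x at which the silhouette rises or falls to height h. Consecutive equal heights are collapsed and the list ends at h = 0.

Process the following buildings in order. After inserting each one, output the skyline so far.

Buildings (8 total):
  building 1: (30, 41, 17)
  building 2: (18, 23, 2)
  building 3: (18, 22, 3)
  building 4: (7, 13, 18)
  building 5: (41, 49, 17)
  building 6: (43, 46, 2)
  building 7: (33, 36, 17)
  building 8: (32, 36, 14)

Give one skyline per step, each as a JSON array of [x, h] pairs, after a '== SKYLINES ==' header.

== SKYLINES ==
[[30,17],[41,0]]
[[18,2],[23,0],[30,17],[41,0]]
[[18,3],[22,2],[23,0],[30,17],[41,0]]
[[7,18],[13,0],[18,3],[22,2],[23,0],[30,17],[41,0]]
[[7,18],[13,0],[18,3],[22,2],[23,0],[30,17],[49,0]]
[[7,18],[13,0],[18,3],[22,2],[23,0],[30,17],[49,0]]
[[7,18],[13,0],[18,3],[22,2],[23,0],[30,17],[49,0]]
[[7,18],[13,0],[18,3],[22,2],[23,0],[30,17],[49,0]]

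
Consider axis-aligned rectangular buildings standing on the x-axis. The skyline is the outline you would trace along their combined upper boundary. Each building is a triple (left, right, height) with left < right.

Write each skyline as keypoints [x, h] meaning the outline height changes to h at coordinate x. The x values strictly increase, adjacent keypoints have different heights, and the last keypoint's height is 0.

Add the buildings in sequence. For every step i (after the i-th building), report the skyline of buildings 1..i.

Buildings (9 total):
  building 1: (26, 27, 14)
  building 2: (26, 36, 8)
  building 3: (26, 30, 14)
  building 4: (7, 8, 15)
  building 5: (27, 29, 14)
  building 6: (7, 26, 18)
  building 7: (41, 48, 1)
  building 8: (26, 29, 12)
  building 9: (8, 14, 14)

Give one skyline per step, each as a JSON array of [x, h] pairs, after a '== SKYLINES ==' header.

== SKYLINES ==
[[26,14],[27,0]]
[[26,14],[27,8],[36,0]]
[[26,14],[30,8],[36,0]]
[[7,15],[8,0],[26,14],[30,8],[36,0]]
[[7,15],[8,0],[26,14],[30,8],[36,0]]
[[7,18],[26,14],[30,8],[36,0]]
[[7,18],[26,14],[30,8],[36,0],[41,1],[48,0]]
[[7,18],[26,14],[30,8],[36,0],[41,1],[48,0]]
[[7,18],[26,14],[30,8],[36,0],[41,1],[48,0]]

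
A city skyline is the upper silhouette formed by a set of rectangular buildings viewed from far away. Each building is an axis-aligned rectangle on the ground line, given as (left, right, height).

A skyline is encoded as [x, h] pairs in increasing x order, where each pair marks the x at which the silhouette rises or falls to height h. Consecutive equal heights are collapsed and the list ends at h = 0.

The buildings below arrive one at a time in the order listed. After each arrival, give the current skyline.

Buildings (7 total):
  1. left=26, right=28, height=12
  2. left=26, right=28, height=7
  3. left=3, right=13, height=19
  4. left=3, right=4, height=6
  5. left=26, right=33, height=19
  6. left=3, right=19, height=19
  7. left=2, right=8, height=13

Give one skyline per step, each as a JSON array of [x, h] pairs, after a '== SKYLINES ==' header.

== SKYLINES ==
[[26,12],[28,0]]
[[26,12],[28,0]]
[[3,19],[13,0],[26,12],[28,0]]
[[3,19],[13,0],[26,12],[28,0]]
[[3,19],[13,0],[26,19],[33,0]]
[[3,19],[19,0],[26,19],[33,0]]
[[2,13],[3,19],[19,0],[26,19],[33,0]]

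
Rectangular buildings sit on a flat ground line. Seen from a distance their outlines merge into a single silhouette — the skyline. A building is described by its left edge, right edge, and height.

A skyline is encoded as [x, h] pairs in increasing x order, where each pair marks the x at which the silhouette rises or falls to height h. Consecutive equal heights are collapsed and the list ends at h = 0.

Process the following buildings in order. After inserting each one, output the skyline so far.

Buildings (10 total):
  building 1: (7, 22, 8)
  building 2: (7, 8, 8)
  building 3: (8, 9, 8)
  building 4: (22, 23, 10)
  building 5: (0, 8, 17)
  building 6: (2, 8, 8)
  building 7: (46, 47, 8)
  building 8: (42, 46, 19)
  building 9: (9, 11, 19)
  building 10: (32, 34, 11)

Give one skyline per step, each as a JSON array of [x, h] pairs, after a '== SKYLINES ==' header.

== SKYLINES ==
[[7,8],[22,0]]
[[7,8],[22,0]]
[[7,8],[22,0]]
[[7,8],[22,10],[23,0]]
[[0,17],[8,8],[22,10],[23,0]]
[[0,17],[8,8],[22,10],[23,0]]
[[0,17],[8,8],[22,10],[23,0],[46,8],[47,0]]
[[0,17],[8,8],[22,10],[23,0],[42,19],[46,8],[47,0]]
[[0,17],[8,8],[9,19],[11,8],[22,10],[23,0],[42,19],[46,8],[47,0]]
[[0,17],[8,8],[9,19],[11,8],[22,10],[23,0],[32,11],[34,0],[42,19],[46,8],[47,0]]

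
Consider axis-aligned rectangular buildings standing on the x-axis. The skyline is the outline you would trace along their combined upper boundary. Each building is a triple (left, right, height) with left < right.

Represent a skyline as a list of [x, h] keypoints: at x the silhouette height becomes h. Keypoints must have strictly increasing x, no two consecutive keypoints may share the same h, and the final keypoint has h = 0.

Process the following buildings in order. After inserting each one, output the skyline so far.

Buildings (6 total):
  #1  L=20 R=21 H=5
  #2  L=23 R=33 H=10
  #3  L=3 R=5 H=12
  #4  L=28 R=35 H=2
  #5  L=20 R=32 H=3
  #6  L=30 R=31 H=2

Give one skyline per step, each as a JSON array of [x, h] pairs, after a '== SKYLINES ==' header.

== SKYLINES ==
[[20,5],[21,0]]
[[20,5],[21,0],[23,10],[33,0]]
[[3,12],[5,0],[20,5],[21,0],[23,10],[33,0]]
[[3,12],[5,0],[20,5],[21,0],[23,10],[33,2],[35,0]]
[[3,12],[5,0],[20,5],[21,3],[23,10],[33,2],[35,0]]
[[3,12],[5,0],[20,5],[21,3],[23,10],[33,2],[35,0]]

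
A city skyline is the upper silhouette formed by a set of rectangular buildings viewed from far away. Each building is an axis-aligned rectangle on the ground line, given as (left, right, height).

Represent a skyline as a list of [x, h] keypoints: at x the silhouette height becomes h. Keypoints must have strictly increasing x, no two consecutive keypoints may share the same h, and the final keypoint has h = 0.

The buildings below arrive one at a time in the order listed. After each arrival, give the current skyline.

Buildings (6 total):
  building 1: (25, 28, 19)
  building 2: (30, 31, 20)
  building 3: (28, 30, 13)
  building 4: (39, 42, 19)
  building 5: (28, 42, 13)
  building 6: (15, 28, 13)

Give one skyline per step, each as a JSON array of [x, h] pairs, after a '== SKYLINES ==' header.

== SKYLINES ==
[[25,19],[28,0]]
[[25,19],[28,0],[30,20],[31,0]]
[[25,19],[28,13],[30,20],[31,0]]
[[25,19],[28,13],[30,20],[31,0],[39,19],[42,0]]
[[25,19],[28,13],[30,20],[31,13],[39,19],[42,0]]
[[15,13],[25,19],[28,13],[30,20],[31,13],[39,19],[42,0]]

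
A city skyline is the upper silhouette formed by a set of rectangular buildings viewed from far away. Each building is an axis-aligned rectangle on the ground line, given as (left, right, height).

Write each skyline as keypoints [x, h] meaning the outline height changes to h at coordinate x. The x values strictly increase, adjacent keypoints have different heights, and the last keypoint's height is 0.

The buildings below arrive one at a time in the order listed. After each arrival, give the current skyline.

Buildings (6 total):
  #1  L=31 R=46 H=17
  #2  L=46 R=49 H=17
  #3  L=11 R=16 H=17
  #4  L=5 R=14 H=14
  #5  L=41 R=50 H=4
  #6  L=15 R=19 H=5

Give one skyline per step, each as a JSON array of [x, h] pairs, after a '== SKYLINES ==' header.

== SKYLINES ==
[[31,17],[46,0]]
[[31,17],[49,0]]
[[11,17],[16,0],[31,17],[49,0]]
[[5,14],[11,17],[16,0],[31,17],[49,0]]
[[5,14],[11,17],[16,0],[31,17],[49,4],[50,0]]
[[5,14],[11,17],[16,5],[19,0],[31,17],[49,4],[50,0]]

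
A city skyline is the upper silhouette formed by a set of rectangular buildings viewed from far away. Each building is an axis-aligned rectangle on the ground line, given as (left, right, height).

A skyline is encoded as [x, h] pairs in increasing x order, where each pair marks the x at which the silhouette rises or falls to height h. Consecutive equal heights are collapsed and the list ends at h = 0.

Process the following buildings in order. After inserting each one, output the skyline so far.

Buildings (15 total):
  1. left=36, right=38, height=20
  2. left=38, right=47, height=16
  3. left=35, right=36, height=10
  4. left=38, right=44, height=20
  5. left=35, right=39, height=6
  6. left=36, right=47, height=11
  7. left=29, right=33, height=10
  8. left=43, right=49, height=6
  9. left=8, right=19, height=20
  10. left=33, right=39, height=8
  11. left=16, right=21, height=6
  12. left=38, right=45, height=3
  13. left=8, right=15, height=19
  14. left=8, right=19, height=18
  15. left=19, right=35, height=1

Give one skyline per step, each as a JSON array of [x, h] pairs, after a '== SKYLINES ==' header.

== SKYLINES ==
[[36,20],[38,0]]
[[36,20],[38,16],[47,0]]
[[35,10],[36,20],[38,16],[47,0]]
[[35,10],[36,20],[44,16],[47,0]]
[[35,10],[36,20],[44,16],[47,0]]
[[35,10],[36,20],[44,16],[47,0]]
[[29,10],[33,0],[35,10],[36,20],[44,16],[47,0]]
[[29,10],[33,0],[35,10],[36,20],[44,16],[47,6],[49,0]]
[[8,20],[19,0],[29,10],[33,0],[35,10],[36,20],[44,16],[47,6],[49,0]]
[[8,20],[19,0],[29,10],[33,8],[35,10],[36,20],[44,16],[47,6],[49,0]]
[[8,20],[19,6],[21,0],[29,10],[33,8],[35,10],[36,20],[44,16],[47,6],[49,0]]
[[8,20],[19,6],[21,0],[29,10],[33,8],[35,10],[36,20],[44,16],[47,6],[49,0]]
[[8,20],[19,6],[21,0],[29,10],[33,8],[35,10],[36,20],[44,16],[47,6],[49,0]]
[[8,20],[19,6],[21,0],[29,10],[33,8],[35,10],[36,20],[44,16],[47,6],[49,0]]
[[8,20],[19,6],[21,1],[29,10],[33,8],[35,10],[36,20],[44,16],[47,6],[49,0]]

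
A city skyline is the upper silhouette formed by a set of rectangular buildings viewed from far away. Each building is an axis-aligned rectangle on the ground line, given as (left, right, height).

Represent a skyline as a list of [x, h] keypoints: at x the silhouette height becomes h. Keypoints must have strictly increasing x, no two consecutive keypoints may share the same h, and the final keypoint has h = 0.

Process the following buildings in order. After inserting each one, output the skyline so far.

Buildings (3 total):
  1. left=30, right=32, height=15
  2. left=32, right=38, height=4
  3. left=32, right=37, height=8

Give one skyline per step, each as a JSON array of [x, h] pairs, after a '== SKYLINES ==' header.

== SKYLINES ==
[[30,15],[32,0]]
[[30,15],[32,4],[38,0]]
[[30,15],[32,8],[37,4],[38,0]]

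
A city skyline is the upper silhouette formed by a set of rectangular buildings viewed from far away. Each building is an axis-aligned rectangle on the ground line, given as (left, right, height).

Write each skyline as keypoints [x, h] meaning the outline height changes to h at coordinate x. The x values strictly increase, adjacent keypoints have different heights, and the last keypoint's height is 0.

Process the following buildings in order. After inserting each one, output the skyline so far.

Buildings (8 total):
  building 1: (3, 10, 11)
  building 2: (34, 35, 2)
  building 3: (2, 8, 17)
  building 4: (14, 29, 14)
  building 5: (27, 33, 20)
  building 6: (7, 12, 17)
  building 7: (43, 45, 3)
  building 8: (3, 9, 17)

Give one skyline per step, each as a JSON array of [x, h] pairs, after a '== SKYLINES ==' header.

== SKYLINES ==
[[3,11],[10,0]]
[[3,11],[10,0],[34,2],[35,0]]
[[2,17],[8,11],[10,0],[34,2],[35,0]]
[[2,17],[8,11],[10,0],[14,14],[29,0],[34,2],[35,0]]
[[2,17],[8,11],[10,0],[14,14],[27,20],[33,0],[34,2],[35,0]]
[[2,17],[12,0],[14,14],[27,20],[33,0],[34,2],[35,0]]
[[2,17],[12,0],[14,14],[27,20],[33,0],[34,2],[35,0],[43,3],[45,0]]
[[2,17],[12,0],[14,14],[27,20],[33,0],[34,2],[35,0],[43,3],[45,0]]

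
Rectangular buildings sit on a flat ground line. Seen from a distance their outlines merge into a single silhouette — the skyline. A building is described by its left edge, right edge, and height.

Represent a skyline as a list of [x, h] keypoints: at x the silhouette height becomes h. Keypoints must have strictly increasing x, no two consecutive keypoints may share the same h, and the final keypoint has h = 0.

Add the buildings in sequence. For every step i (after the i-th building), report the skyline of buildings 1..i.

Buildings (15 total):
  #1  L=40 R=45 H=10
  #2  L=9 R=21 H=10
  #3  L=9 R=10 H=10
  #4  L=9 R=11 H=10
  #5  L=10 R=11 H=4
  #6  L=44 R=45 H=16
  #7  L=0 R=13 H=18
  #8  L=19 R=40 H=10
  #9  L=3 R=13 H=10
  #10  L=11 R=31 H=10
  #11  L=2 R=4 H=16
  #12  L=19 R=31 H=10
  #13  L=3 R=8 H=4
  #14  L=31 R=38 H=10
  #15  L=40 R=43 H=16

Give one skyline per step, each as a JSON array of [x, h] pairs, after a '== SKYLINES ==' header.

== SKYLINES ==
[[40,10],[45,0]]
[[9,10],[21,0],[40,10],[45,0]]
[[9,10],[21,0],[40,10],[45,0]]
[[9,10],[21,0],[40,10],[45,0]]
[[9,10],[21,0],[40,10],[45,0]]
[[9,10],[21,0],[40,10],[44,16],[45,0]]
[[0,18],[13,10],[21,0],[40,10],[44,16],[45,0]]
[[0,18],[13,10],[44,16],[45,0]]
[[0,18],[13,10],[44,16],[45,0]]
[[0,18],[13,10],[44,16],[45,0]]
[[0,18],[13,10],[44,16],[45,0]]
[[0,18],[13,10],[44,16],[45,0]]
[[0,18],[13,10],[44,16],[45,0]]
[[0,18],[13,10],[44,16],[45,0]]
[[0,18],[13,10],[40,16],[43,10],[44,16],[45,0]]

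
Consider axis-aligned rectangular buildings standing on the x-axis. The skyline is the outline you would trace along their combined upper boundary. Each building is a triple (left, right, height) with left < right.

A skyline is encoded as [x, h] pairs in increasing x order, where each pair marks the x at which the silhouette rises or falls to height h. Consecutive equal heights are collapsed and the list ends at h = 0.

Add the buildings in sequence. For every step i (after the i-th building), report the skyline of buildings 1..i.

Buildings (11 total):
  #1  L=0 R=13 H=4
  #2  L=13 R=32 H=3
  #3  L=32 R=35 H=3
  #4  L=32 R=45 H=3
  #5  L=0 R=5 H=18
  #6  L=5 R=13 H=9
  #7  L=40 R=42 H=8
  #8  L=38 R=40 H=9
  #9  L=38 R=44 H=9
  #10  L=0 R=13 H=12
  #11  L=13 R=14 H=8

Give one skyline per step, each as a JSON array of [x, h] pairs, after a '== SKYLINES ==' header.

== SKYLINES ==
[[0,4],[13,0]]
[[0,4],[13,3],[32,0]]
[[0,4],[13,3],[35,0]]
[[0,4],[13,3],[45,0]]
[[0,18],[5,4],[13,3],[45,0]]
[[0,18],[5,9],[13,3],[45,0]]
[[0,18],[5,9],[13,3],[40,8],[42,3],[45,0]]
[[0,18],[5,9],[13,3],[38,9],[40,8],[42,3],[45,0]]
[[0,18],[5,9],[13,3],[38,9],[44,3],[45,0]]
[[0,18],[5,12],[13,3],[38,9],[44,3],[45,0]]
[[0,18],[5,12],[13,8],[14,3],[38,9],[44,3],[45,0]]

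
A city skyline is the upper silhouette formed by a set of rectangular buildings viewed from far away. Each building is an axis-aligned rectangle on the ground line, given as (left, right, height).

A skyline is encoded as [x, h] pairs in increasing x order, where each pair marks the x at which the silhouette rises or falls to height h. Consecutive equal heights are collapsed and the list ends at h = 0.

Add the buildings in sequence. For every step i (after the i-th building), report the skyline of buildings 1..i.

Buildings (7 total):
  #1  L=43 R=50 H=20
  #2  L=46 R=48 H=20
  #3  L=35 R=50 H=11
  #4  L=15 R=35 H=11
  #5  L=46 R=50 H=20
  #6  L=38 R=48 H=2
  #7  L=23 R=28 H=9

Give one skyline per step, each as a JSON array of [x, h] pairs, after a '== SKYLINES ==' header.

== SKYLINES ==
[[43,20],[50,0]]
[[43,20],[50,0]]
[[35,11],[43,20],[50,0]]
[[15,11],[43,20],[50,0]]
[[15,11],[43,20],[50,0]]
[[15,11],[43,20],[50,0]]
[[15,11],[43,20],[50,0]]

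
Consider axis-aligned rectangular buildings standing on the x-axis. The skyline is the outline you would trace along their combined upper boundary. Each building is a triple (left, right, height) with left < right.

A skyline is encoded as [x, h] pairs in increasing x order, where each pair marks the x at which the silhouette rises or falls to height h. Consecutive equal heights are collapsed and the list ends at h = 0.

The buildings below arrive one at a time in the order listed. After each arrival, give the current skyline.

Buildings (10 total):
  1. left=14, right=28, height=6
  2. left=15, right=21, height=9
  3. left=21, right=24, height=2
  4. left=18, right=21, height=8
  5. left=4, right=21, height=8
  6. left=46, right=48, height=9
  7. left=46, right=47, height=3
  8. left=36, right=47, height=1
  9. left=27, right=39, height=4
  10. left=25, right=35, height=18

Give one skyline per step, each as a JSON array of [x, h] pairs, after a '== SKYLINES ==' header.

== SKYLINES ==
[[14,6],[28,0]]
[[14,6],[15,9],[21,6],[28,0]]
[[14,6],[15,9],[21,6],[28,0]]
[[14,6],[15,9],[21,6],[28,0]]
[[4,8],[15,9],[21,6],[28,0]]
[[4,8],[15,9],[21,6],[28,0],[46,9],[48,0]]
[[4,8],[15,9],[21,6],[28,0],[46,9],[48,0]]
[[4,8],[15,9],[21,6],[28,0],[36,1],[46,9],[48,0]]
[[4,8],[15,9],[21,6],[28,4],[39,1],[46,9],[48,0]]
[[4,8],[15,9],[21,6],[25,18],[35,4],[39,1],[46,9],[48,0]]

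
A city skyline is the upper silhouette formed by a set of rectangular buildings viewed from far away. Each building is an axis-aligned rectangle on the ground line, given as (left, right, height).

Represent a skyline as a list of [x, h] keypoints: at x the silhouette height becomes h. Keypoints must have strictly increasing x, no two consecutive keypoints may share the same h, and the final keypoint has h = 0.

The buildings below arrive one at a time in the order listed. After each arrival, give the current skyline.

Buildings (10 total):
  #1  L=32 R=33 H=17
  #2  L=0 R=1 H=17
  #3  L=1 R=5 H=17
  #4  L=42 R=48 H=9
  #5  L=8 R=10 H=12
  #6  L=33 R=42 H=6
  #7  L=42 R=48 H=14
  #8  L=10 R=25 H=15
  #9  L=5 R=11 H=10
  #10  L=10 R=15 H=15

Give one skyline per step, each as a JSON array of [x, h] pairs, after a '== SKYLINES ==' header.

== SKYLINES ==
[[32,17],[33,0]]
[[0,17],[1,0],[32,17],[33,0]]
[[0,17],[5,0],[32,17],[33,0]]
[[0,17],[5,0],[32,17],[33,0],[42,9],[48,0]]
[[0,17],[5,0],[8,12],[10,0],[32,17],[33,0],[42,9],[48,0]]
[[0,17],[5,0],[8,12],[10,0],[32,17],[33,6],[42,9],[48,0]]
[[0,17],[5,0],[8,12],[10,0],[32,17],[33,6],[42,14],[48,0]]
[[0,17],[5,0],[8,12],[10,15],[25,0],[32,17],[33,6],[42,14],[48,0]]
[[0,17],[5,10],[8,12],[10,15],[25,0],[32,17],[33,6],[42,14],[48,0]]
[[0,17],[5,10],[8,12],[10,15],[25,0],[32,17],[33,6],[42,14],[48,0]]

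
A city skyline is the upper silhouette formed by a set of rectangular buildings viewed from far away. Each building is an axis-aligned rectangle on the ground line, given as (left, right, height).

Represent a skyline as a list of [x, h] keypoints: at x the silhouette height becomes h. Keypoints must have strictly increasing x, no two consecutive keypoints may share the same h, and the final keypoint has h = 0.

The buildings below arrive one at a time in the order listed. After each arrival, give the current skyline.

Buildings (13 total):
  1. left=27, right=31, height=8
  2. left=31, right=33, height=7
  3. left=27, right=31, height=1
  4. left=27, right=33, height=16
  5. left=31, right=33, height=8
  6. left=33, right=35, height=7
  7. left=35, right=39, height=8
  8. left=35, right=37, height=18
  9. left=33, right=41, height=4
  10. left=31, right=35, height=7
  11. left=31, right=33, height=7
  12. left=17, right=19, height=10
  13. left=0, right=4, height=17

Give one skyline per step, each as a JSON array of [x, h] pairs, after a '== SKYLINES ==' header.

== SKYLINES ==
[[27,8],[31,0]]
[[27,8],[31,7],[33,0]]
[[27,8],[31,7],[33,0]]
[[27,16],[33,0]]
[[27,16],[33,0]]
[[27,16],[33,7],[35,0]]
[[27,16],[33,7],[35,8],[39,0]]
[[27,16],[33,7],[35,18],[37,8],[39,0]]
[[27,16],[33,7],[35,18],[37,8],[39,4],[41,0]]
[[27,16],[33,7],[35,18],[37,8],[39,4],[41,0]]
[[27,16],[33,7],[35,18],[37,8],[39,4],[41,0]]
[[17,10],[19,0],[27,16],[33,7],[35,18],[37,8],[39,4],[41,0]]
[[0,17],[4,0],[17,10],[19,0],[27,16],[33,7],[35,18],[37,8],[39,4],[41,0]]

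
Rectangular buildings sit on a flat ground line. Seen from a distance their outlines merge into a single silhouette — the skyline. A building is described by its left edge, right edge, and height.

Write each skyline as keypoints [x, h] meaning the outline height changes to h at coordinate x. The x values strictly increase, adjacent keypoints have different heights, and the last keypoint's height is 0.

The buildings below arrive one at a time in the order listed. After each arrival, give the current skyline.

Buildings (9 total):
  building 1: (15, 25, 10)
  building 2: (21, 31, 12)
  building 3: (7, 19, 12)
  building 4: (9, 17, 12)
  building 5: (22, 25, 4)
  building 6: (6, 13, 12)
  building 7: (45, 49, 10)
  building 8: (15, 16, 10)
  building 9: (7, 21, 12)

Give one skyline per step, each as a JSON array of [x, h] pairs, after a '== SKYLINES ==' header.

== SKYLINES ==
[[15,10],[25,0]]
[[15,10],[21,12],[31,0]]
[[7,12],[19,10],[21,12],[31,0]]
[[7,12],[19,10],[21,12],[31,0]]
[[7,12],[19,10],[21,12],[31,0]]
[[6,12],[19,10],[21,12],[31,0]]
[[6,12],[19,10],[21,12],[31,0],[45,10],[49,0]]
[[6,12],[19,10],[21,12],[31,0],[45,10],[49,0]]
[[6,12],[31,0],[45,10],[49,0]]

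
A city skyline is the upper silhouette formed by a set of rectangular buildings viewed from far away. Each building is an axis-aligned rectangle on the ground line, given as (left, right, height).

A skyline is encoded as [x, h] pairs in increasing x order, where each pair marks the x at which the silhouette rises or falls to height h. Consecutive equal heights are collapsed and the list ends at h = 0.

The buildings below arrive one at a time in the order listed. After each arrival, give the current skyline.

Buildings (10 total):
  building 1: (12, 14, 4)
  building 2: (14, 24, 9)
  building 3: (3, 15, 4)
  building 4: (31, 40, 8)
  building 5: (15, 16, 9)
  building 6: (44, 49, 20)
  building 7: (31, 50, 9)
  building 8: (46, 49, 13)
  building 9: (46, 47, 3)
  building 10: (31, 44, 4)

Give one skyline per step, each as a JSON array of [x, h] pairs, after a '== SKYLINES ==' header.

== SKYLINES ==
[[12,4],[14,0]]
[[12,4],[14,9],[24,0]]
[[3,4],[14,9],[24,0]]
[[3,4],[14,9],[24,0],[31,8],[40,0]]
[[3,4],[14,9],[24,0],[31,8],[40,0]]
[[3,4],[14,9],[24,0],[31,8],[40,0],[44,20],[49,0]]
[[3,4],[14,9],[24,0],[31,9],[44,20],[49,9],[50,0]]
[[3,4],[14,9],[24,0],[31,9],[44,20],[49,9],[50,0]]
[[3,4],[14,9],[24,0],[31,9],[44,20],[49,9],[50,0]]
[[3,4],[14,9],[24,0],[31,9],[44,20],[49,9],[50,0]]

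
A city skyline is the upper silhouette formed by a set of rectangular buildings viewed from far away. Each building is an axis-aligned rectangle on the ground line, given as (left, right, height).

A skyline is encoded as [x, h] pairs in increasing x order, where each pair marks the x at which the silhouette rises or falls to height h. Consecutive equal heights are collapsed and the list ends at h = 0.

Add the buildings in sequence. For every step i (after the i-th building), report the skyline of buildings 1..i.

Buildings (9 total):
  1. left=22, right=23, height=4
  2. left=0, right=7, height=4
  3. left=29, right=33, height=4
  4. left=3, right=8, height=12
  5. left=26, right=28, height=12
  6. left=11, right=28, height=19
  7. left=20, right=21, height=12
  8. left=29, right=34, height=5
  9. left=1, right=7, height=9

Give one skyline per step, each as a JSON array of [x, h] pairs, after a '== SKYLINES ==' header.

== SKYLINES ==
[[22,4],[23,0]]
[[0,4],[7,0],[22,4],[23,0]]
[[0,4],[7,0],[22,4],[23,0],[29,4],[33,0]]
[[0,4],[3,12],[8,0],[22,4],[23,0],[29,4],[33,0]]
[[0,4],[3,12],[8,0],[22,4],[23,0],[26,12],[28,0],[29,4],[33,0]]
[[0,4],[3,12],[8,0],[11,19],[28,0],[29,4],[33,0]]
[[0,4],[3,12],[8,0],[11,19],[28,0],[29,4],[33,0]]
[[0,4],[3,12],[8,0],[11,19],[28,0],[29,5],[34,0]]
[[0,4],[1,9],[3,12],[8,0],[11,19],[28,0],[29,5],[34,0]]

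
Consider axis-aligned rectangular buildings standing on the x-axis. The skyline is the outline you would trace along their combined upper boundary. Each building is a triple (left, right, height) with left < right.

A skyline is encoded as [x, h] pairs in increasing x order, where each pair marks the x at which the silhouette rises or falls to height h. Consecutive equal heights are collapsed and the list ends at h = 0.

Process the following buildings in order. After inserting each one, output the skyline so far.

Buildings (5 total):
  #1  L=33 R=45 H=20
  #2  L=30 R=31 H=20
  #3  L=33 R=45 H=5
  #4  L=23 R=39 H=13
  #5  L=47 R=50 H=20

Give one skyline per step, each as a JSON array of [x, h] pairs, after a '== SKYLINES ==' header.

== SKYLINES ==
[[33,20],[45,0]]
[[30,20],[31,0],[33,20],[45,0]]
[[30,20],[31,0],[33,20],[45,0]]
[[23,13],[30,20],[31,13],[33,20],[45,0]]
[[23,13],[30,20],[31,13],[33,20],[45,0],[47,20],[50,0]]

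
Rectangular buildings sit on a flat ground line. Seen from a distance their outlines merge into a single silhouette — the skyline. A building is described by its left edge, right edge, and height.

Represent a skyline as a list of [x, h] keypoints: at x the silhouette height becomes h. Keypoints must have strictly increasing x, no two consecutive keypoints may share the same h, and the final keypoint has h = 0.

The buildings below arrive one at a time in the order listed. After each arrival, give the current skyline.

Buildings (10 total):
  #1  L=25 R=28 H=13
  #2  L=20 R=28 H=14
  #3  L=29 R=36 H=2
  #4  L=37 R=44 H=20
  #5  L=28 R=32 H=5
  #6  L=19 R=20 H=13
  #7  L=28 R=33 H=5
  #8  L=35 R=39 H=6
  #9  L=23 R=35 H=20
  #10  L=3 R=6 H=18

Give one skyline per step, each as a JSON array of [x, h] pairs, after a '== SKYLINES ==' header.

== SKYLINES ==
[[25,13],[28,0]]
[[20,14],[28,0]]
[[20,14],[28,0],[29,2],[36,0]]
[[20,14],[28,0],[29,2],[36,0],[37,20],[44,0]]
[[20,14],[28,5],[32,2],[36,0],[37,20],[44,0]]
[[19,13],[20,14],[28,5],[32,2],[36,0],[37,20],[44,0]]
[[19,13],[20,14],[28,5],[33,2],[36,0],[37,20],[44,0]]
[[19,13],[20,14],[28,5],[33,2],[35,6],[37,20],[44,0]]
[[19,13],[20,14],[23,20],[35,6],[37,20],[44,0]]
[[3,18],[6,0],[19,13],[20,14],[23,20],[35,6],[37,20],[44,0]]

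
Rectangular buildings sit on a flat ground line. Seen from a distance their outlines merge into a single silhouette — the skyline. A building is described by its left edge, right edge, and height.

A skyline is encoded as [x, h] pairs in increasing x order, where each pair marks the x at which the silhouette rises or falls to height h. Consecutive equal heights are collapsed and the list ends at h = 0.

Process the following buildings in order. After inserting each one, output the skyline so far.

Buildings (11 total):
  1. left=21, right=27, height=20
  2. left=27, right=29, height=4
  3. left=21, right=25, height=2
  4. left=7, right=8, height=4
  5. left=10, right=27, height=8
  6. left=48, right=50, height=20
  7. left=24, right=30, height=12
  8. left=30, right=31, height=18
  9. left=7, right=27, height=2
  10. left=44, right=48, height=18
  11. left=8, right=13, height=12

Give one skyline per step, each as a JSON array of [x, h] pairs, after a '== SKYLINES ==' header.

== SKYLINES ==
[[21,20],[27,0]]
[[21,20],[27,4],[29,0]]
[[21,20],[27,4],[29,0]]
[[7,4],[8,0],[21,20],[27,4],[29,0]]
[[7,4],[8,0],[10,8],[21,20],[27,4],[29,0]]
[[7,4],[8,0],[10,8],[21,20],[27,4],[29,0],[48,20],[50,0]]
[[7,4],[8,0],[10,8],[21,20],[27,12],[30,0],[48,20],[50,0]]
[[7,4],[8,0],[10,8],[21,20],[27,12],[30,18],[31,0],[48,20],[50,0]]
[[7,4],[8,2],[10,8],[21,20],[27,12],[30,18],[31,0],[48,20],[50,0]]
[[7,4],[8,2],[10,8],[21,20],[27,12],[30,18],[31,0],[44,18],[48,20],[50,0]]
[[7,4],[8,12],[13,8],[21,20],[27,12],[30,18],[31,0],[44,18],[48,20],[50,0]]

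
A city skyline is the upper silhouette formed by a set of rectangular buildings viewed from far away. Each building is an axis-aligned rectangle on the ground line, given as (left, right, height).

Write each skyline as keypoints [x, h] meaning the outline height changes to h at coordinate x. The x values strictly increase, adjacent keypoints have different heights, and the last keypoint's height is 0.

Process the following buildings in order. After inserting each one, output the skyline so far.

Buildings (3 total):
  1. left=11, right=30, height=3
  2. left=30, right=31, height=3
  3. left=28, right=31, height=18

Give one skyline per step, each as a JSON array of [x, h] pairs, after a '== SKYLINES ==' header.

== SKYLINES ==
[[11,3],[30,0]]
[[11,3],[31,0]]
[[11,3],[28,18],[31,0]]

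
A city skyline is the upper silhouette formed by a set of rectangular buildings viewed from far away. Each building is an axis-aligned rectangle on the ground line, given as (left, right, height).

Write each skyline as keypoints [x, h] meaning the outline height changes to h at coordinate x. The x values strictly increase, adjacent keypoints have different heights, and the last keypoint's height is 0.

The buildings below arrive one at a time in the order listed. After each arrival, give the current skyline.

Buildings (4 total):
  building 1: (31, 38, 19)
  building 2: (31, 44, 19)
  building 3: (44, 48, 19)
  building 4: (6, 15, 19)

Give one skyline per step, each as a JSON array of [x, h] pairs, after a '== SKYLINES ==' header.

== SKYLINES ==
[[31,19],[38,0]]
[[31,19],[44,0]]
[[31,19],[48,0]]
[[6,19],[15,0],[31,19],[48,0]]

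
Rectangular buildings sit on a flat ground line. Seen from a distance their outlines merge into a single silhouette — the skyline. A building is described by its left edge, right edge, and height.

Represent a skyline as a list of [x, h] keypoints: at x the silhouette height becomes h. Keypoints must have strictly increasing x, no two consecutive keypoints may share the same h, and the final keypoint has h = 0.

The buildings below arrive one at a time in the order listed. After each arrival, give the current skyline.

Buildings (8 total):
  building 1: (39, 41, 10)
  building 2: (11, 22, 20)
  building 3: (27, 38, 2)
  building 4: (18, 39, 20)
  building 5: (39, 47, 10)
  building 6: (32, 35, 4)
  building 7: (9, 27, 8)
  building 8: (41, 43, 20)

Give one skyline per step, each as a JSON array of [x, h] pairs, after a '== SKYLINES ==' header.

== SKYLINES ==
[[39,10],[41,0]]
[[11,20],[22,0],[39,10],[41,0]]
[[11,20],[22,0],[27,2],[38,0],[39,10],[41,0]]
[[11,20],[39,10],[41,0]]
[[11,20],[39,10],[47,0]]
[[11,20],[39,10],[47,0]]
[[9,8],[11,20],[39,10],[47,0]]
[[9,8],[11,20],[39,10],[41,20],[43,10],[47,0]]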